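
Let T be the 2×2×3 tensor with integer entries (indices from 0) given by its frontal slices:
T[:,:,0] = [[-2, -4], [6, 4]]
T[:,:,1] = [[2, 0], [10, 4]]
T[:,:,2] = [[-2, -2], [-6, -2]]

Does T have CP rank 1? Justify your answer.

The mode-3 unfolding of T (rows indexed by k, columns by (i,j) = (0,0), (0,1), (1,0), (1,1)) is [[-2, -4, 6, 4], [2, 0, 10, 4], [-2, -2, -6, -2]].
There the 3×3 minor on rows k ∈ {0, 1, 2}, columns (i,j) ∈ {(0,0), (0,1), (1,0)} is det [[-2, -4, 6], [2, 0, 10], [-2, -2, -6]] = -32 ≠ 0, so this unfolding has rank ≥ 3; CP rank is at least every unfolding rank, so rank(T) ≥ 3.
In particular rank(T) ≥ 3 > 1, so T is not rank-1.

No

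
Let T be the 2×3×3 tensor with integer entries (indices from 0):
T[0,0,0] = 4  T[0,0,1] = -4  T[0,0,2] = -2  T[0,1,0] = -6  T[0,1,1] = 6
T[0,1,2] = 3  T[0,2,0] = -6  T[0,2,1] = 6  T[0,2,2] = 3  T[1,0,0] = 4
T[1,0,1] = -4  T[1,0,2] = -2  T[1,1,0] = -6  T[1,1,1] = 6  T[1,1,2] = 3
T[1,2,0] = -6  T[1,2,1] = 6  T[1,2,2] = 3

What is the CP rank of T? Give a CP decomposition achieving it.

Lower bound: T ≠ 0 (e.g. T[0,0,0] = 4), so rank(T) ≥ 1.
Upper bound: if T = a ⊗ b ⊗ c then every fibre of T is a multiple of the corresponding factor, so read the factors off the fibres through the nonzero entry T[0,0,0] = 4.
The mode-1 fibre T[:,0,0] = [4, 4] gives a = [1, 1] (primitive direction); the mode-2 fibre T[0,:,0] = [4, -6, -6] gives b = [2, -3, -3]; then c[k] = T[0,0,k] / (a[0]·b[0]) = [4, -4, -2] / 2 = [2, -2, -1].
Expanding [1, 1] ⊗ [2, -3, -3] ⊗ [2, -2, -1] reproduces all 18 entries of T, so T = [1, 1] ⊗ [2, -3, -3] ⊗ [2, -2, -1] and rank(T) ≤ 1.
These bounds meet, so rank(T) = 1.

rank(T) = 1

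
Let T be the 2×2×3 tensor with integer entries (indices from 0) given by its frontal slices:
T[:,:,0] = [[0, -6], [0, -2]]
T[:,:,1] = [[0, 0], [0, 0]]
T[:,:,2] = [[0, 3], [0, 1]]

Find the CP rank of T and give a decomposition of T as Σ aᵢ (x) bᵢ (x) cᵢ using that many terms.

rank(T) = 1

Lower bound: T ≠ 0 (e.g. T[0,1,0] = -6), so rank(T) ≥ 1.
Upper bound: if T = a (x) b (x) c then every fibre of T is a multiple of the corresponding factor, so read the factors off the fibres through the nonzero entry T[0,1,0] = -6.
The mode-1 fibre T[:,1,0] = [-6, -2] gives a = (3, 1) (primitive direction); the mode-2 fibre T[0,:,0] = [0, -6] gives b = (0, 1); then c[k] = T[0,1,k] / (a[0]·b[1]) = [-6, 0, 3] / 3 = (-2, 0, 1).
Expanding (3, 1) (x) (0, 1) (x) (-2, 0, 1) reproduces all 12 entries of T, so T = (3, 1) (x) (0, 1) (x) (-2, 0, 1) and rank(T) ≤ 1.
These bounds meet, so rank(T) = 1.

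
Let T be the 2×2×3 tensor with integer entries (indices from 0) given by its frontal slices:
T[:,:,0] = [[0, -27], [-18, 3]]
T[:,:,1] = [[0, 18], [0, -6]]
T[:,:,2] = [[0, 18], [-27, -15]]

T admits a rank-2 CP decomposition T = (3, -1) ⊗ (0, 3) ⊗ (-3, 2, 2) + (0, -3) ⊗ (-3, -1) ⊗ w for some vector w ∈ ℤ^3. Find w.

w = (-2, 0, -3)

Subtract the known terms from T to get the rank-1 residual R = (0, -3) ⊗ (-3, -1) ⊗ w, so R[i,j,k] = a[i]·b[j]·w[k]. Pick indices with nonzero a[1]·b[0] = (-3)·(-3) = 9. Only the fibre through (1,0,·) is needed: R[1,0,:] = T[1,0,:] − Σₗ aₗ[1]bₗ[0]cₗ = [-18, 0, -27] − (-1)·(0)·(-3, 2, 2) = [-18, 0, -27]. Then w[k] = R[1,0,k] / 9 for each k, giving w = [-18, 0, -27] / 9 = (-2, 0, -3).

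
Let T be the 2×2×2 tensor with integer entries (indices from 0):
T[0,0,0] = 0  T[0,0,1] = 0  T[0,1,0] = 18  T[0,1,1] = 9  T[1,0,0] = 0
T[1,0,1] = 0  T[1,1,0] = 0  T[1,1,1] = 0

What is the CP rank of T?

1

Lower bound: T ≠ 0 (e.g. T[0,1,0] = 18), so rank(T) ≥ 1.
Upper bound: if T = a ⊗ b ⊗ c then every fibre of T is a multiple of the corresponding factor, so read the factors off the fibres through the nonzero entry T[0,1,0] = 18.
The mode-1 fibre T[:,1,0] = [18, 0] gives a = [1, 0] (primitive direction); the mode-2 fibre T[0,:,0] = [0, 18] gives b = [0, 1]; then c[k] = T[0,1,k] / (a[0]·b[1]) = [18, 9] / 1 = [18, 9].
Expanding [1, 0] ⊗ [0, 1] ⊗ [18, 9] reproduces all 8 entries of T, so T = [1, 0] ⊗ [0, 1] ⊗ [18, 9] and rank(T) ≤ 1.
These bounds meet, so rank(T) = 1.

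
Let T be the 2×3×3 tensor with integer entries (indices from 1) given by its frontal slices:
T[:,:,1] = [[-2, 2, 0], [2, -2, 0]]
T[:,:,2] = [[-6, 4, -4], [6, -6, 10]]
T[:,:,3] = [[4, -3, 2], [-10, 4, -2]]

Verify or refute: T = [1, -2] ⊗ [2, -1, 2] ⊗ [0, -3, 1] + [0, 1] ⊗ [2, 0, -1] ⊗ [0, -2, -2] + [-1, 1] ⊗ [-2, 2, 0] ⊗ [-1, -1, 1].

No

Reconstruct entry (1,1,2) from the claimed factors: Σₗ aₗ[1]bₗ[1]cₗ[2] = (1)·(2)·(-3) + (0)·(2)·(-2) + (-1)·(-2)·(-1) = -8, but T[1,1,2] = -6. The claim is false.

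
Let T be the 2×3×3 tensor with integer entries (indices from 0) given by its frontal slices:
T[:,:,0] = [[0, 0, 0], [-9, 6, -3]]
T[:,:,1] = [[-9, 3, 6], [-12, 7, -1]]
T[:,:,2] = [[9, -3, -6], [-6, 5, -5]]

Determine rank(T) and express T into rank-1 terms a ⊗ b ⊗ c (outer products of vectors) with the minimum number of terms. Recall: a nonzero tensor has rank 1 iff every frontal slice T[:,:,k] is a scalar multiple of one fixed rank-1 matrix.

rank(T) = 2

Lower bound: the mode-3 unfolding of T (rows indexed by k, columns by (i,j) = (0,0), (0,1), (0,2), (1,0), (1,1), (1,2)) is [[0, 0, 0, -9, 6, -3], [-9, 3, 6, -12, 7, -1], [9, -3, -6, -6, 5, -5]].
There the 2×2 minor on rows k ∈ {0, 1}, columns (i,j) ∈ {(0,0), (1,0)} is det [[0, -9], [-9, -12]] = -81 ≠ 0, so this unfolding has rank ≥ 2; CP rank is at least every unfolding rank, so rank(T) ≥ 2. (This is only a lower bound: in general the CP rank may exceed every unfolding rank, so we still need to exhibit 2 rank-1 terms summing to T.)
Upper bound — finding two terms. Write S_k = T[:,:,k] for the frontal slices: S₀ = [[0, 0, 0], [-9, 6, -3]], S₁ = [[-9, 3, 6], [-12, 7, -1]], S₂ = [[9, -3, -6], [-6, 5, -5]].
If T = a₁ ⊗ b₁ ⊗ c₁ + a₂ ⊗ b₂ ⊗ c₂ then each S_k = c₁[k]·a₁b₁ᵀ + c₂[k]·a₂b₂ᵀ. S₀ and S₁ are linearly independent, so a₁b₁ᵀ and a₂b₂ᵀ must span the same plane of matrices: they are the rank-1 matrices of the form x·S₀ + y·S₁.
The 2×2 minor of x·S₀ + y·S₁ on rows {0,1}, columns {0,1} is −27·xy − 27·y² = (-27)·(y)(x + y), vanishing at (x:y) = (1:0) and (1:-1).
M₁ = S₀ = [[0, 0, 0], [-9, 6, -3]] = (-3)·[0, 1][3, -2, 1]ᵀ and M₂ = S₀ − S₁ = [[9, -3, -6], [3, -1, -2]] = [3, 1][3, -1, -2]ᵀ, so take a₁ = [0, 1], b₁ = [3, -2, 1], a₂ = [3, 1], b₂ = [3, -1, -2].
Each slice is an integer combination of E₁ = a₁b₁ᵀ and E₂ = a₂b₂ᵀ: S₀ = −3·E₁, S₁ = −3·E₁ − E₂, S₂ = −3·E₁ + E₂; reading off coefficients, c₁ = [-3, -3, -3] and c₂ = [0, -1, 1].
Hence T = [0, 1] ⊗ [3, -2, 1] ⊗ [-3, -3, -3] + [3, 1] ⊗ [3, -1, -2] ⊗ [0, -1, 1], so rank(T) ≤ 2.
These bounds meet, so rank(T) = 2.
Check entry T[1,0,2] = -6: (1)·(3)·(-3) + (1)·(3)·(1) = -6.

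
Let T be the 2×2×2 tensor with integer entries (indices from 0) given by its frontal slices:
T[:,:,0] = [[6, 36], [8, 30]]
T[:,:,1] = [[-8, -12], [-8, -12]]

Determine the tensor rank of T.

Lower bound: the mode-3 unfolding of T (rows indexed by k, columns by (i,j) = (0,0), (0,1), (1,0), (1,1)) is [[6, 36, 8, 30], [-8, -12, -8, -12]].
There the 2×2 minor on rows k ∈ {0, 1}, columns (i,j) ∈ {(0,0), (0,1)} is det [[6, 36], [-8, -12]] = 216 ≠ 0, so this unfolding has rank ≥ 2; CP rank is at least every unfolding rank, so rank(T) ≥ 2. (Flattening ranks never certify an upper bound on CP rank; for that we must actually write T with 2 rank-1 terms.)
Upper bound — finding two terms. Write S_k = T[:,:,k] for the frontal slices: S₀ = [[6, 36], [8, 30]], S₁ = [[-8, -12], [-8, -12]].
If T = a₁ (x) b₁ (x) c₁ + a₂ (x) b₂ (x) c₂ then each S_k = c₁[k]·a₁b₁ᵀ + c₂[k]·a₂b₂ᵀ. S₀ and S₁ are linearly independent, so a₁b₁ᵀ and a₂b₂ᵀ must span the same plane of matrices: they are the rank-1 matrices of the form x·S₀ + y·S₁.
det(x·S₀ + y·S₁) is −108·x² + 72·xy = (-36)·(3·x − 2·y)(x), vanishing at (x:y) = (2:3) and (0:1).
M₁ = 2·S₀ + 3·S₁ = [[-12, 36], [-8, 24]] = (-4)·(3, 2)(1, -3)ᵀ and M₂ = S₁ = [[-8, -12], [-8, -12]] = (-4)·(1, 1)(2, 3)ᵀ, so take a₁ = (3, 2), b₁ = (1, -3), a₂ = (1, 1), b₂ = (2, 3).
Each slice is an integer combination of E₁ = a₁b₁ᵀ and E₂ = a₂b₂ᵀ: S₀ = −2·E₁ + 6·E₂, S₁ = −4·E₂; reading off coefficients, c₁ = (-2, 0) and c₂ = (6, -4).
Hence T = (3, 2) (x) (1, -3) (x) (-2, 0) + (1, 1) (x) (2, 3) (x) (6, -4), so rank(T) ≤ 2.
These bounds meet, so rank(T) = 2.
Check entry T[0,0,1] = -8: (3)·(1)·(0) + (1)·(2)·(-4) = -8.

2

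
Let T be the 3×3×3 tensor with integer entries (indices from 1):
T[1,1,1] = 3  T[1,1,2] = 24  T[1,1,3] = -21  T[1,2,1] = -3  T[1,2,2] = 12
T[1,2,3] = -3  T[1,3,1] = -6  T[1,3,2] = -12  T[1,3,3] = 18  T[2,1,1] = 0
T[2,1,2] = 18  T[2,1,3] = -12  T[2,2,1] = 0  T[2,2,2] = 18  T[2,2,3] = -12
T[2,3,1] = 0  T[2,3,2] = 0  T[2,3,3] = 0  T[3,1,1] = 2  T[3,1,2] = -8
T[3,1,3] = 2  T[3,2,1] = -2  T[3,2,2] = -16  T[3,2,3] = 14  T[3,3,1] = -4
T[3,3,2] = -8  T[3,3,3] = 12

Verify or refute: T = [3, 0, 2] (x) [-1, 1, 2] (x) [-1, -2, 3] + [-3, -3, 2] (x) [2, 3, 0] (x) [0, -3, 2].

No

Reconstruct entry (1,2,2) from the claimed factors: Σₗ aₗ[1]bₗ[2]cₗ[2] = (3)·(1)·(-2) + (-3)·(3)·(-3) = 21, but T[1,2,2] = 12. The claim is false.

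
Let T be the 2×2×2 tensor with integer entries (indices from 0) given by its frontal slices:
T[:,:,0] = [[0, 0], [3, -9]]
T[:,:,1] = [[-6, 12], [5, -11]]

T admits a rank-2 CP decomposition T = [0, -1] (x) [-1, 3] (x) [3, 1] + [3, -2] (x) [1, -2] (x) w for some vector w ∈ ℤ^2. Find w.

w = [0, -2]

Subtract the known terms from T to get the rank-1 residual R = [3, -2] (x) [1, -2] (x) w, so R[i,j,k] = a[i]·b[j]·w[k]. Pick indices with nonzero a[0]·b[0] = (3)·(1) = 3. Only the fibre through (0,0,·) is needed: R[0,0,:] = T[0,0,:] − Σₗ aₗ[0]bₗ[0]cₗ = [0, -6] − (0)·(-1)·[3, 1] = [0, -6]. Then w[k] = R[0,0,k] / 3 for each k, giving w = [0, -6] / 3 = [0, -2].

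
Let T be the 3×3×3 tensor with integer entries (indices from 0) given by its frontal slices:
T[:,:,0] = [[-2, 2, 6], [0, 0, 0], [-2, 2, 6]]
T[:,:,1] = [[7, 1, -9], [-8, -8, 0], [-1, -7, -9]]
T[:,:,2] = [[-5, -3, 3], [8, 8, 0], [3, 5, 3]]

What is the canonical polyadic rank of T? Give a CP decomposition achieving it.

Lower bound: the mode-2 unfolding of T (rows indexed by j, columns by (i,k) = (0,0), (0,1), (0,2), (1,0), (1,1), (1,2), (2,0), (2,1), (2,2)) is [[-2, 7, -5, 0, -8, 8, -2, -1, 3], [2, 1, -3, 0, -8, 8, 2, -7, 5], [6, -9, 3, 0, 0, 0, 6, -9, 3]].
There the 2×2 minor on rows j ∈ {0, 1}, columns (i,k) ∈ {(0,0), (0,1)} is det [[-2, 7], [2, 1]] = -16 ≠ 0, so this unfolding has rank ≥ 2; CP rank is at least every unfolding rank, so rank(T) ≥ 2. (Unfolding ranks only ever bound the CP rank from below — rank(T) can be strictly larger than all of them — so the matching upper bound has to come from an explicit 2-term decomposition.)
Upper bound — finding two terms. Write S_k = T[:,:,k] for the frontal slices: S₀ = [[-2, 2, 6], [0, 0, 0], [-2, 2, 6]], S₁ = [[7, 1, -9], [-8, -8, 0], [-1, -7, -9]], S₂ = [[-5, -3, 3], [8, 8, 0], [3, 5, 3]].
If T = a₁ ⊗ b₁ ⊗ c₁ + a₂ ⊗ b₂ ⊗ c₂ then each S_k = c₁[k]·a₁b₁ᵀ + c₂[k]·a₂b₂ᵀ. S₀ and S₁ are linearly independent, so a₁b₁ᵀ and a₂b₂ᵀ must span the same plane of matrices: they are the rank-1 matrices of the form x·S₀ + y·S₁.
The 2×2 minor of x·S₀ + y·S₁ on rows {0,1}, columns {0,1} is 32·xy − 48·y² = 16·(2·x − 3·y)(y), vanishing at (x:y) = (3:2) and (1:0).
M₁ = 3·S₀ + 2·S₁ = [[8, 8, 0], [-16, -16, 0], [-8, -8, 0]] = 8·[1, -2, -1][1, 1, 0]ᵀ and M₂ = S₀ = [[-2, 2, 6], [0, 0, 0], [-2, 2, 6]] = (-2)·[1, 0, 1][1, -1, -3]ᵀ, so take a₁ = [1, -2, -1], b₁ = [1, 1, 0], a₂ = [1, 0, 1], b₂ = [1, -1, -3].
Each slice is an integer combination of E₁ = a₁b₁ᵀ and E₂ = a₂b₂ᵀ: S₀ = −2·E₂, S₁ = 4·E₁ + 3·E₂, S₂ = −4·E₁ − E₂; reading off coefficients, c₁ = [0, 4, -4] and c₂ = [-2, 3, -1].
Hence T = [1, -2, -1] ⊗ [1, 1, 0] ⊗ [0, 4, -4] + [1, 0, 1] ⊗ [1, -1, -3] ⊗ [-2, 3, -1], so rank(T) ≤ 2.
These bounds meet, so rank(T) = 2.

rank(T) = 2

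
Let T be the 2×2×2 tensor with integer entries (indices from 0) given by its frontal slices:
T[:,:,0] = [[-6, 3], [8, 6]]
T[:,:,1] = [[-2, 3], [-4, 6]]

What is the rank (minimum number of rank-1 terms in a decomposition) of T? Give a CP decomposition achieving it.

rank(T) = 2

Lower bound: the mode-2 unfolding of T (rows indexed by j, columns by (i,k) = (0,0), (0,1), (1,0), (1,1)) is [[-6, -2, 8, -4], [3, 3, 6, 6]].
There the 2×2 minor on rows j ∈ {0, 1}, columns (i,k) ∈ {(0,0), (0,1)} is det [[-6, -2], [3, 3]] = -12 ≠ 0, so this unfolding has rank ≥ 2; CP rank is at least every unfolding rank, so rank(T) ≥ 2. (Flattening ranks never certify an upper bound on CP rank; for that we must actually write T with 2 rank-1 terms.)
Upper bound — finding two terms. Write S_k = T[:,:,k] for the frontal slices: S₀ = [[-6, 3], [8, 6]], S₁ = [[-2, 3], [-4, 6]].
If T = a₁ ∘ b₁ ∘ c₁ + a₂ ∘ b₂ ∘ c₂ then each S_k = c₁[k]·a₁b₁ᵀ + c₂[k]·a₂b₂ᵀ. S₀ and S₁ are linearly independent, so a₁b₁ᵀ and a₂b₂ᵀ must span the same plane of matrices: they are the rank-1 matrices of the form x·S₀ + y·S₁.
det(x·S₀ + y·S₁) is −60·x² − 60·xy = (-60)·(x + y)(x), vanishing at (x:y) = (1:-1) and (0:1).
M₁ = S₀ − S₁ = [[-4, 0], [12, 0]] = (-4)·[1, -3][1, 0]ᵀ and M₂ = S₁ = [[-2, 3], [-4, 6]] = −[1, 2][2, -3]ᵀ, so take a₁ = [1, -3], b₁ = [1, 0], a₂ = [1, 2], b₂ = [2, -3].
Each slice is an integer combination of E₁ = a₁b₁ᵀ and E₂ = a₂b₂ᵀ: S₀ = −4·E₁ − E₂, S₁ = −E₂; reading off coefficients, c₁ = [-4, 0] and c₂ = [-1, -1].
Hence T = [1, -3] ∘ [1, 0] ∘ [-4, 0] + [1, 2] ∘ [2, -3] ∘ [-1, -1], so rank(T) ≤ 2.
These bounds meet, so rank(T) = 2.
Check entry T[0,0,1] = -2: (1)·(1)·(0) + (1)·(2)·(-1) = -2.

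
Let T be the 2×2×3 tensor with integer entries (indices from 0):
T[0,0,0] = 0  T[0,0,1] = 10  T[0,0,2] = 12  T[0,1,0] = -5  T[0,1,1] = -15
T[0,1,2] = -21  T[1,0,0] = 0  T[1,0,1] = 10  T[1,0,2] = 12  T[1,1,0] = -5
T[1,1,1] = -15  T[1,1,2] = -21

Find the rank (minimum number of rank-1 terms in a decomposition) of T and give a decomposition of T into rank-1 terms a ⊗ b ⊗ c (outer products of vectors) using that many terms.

rank(T) = 2

Lower bound: the mode-3 unfolding of T (rows indexed by k, columns by (i,j) = (0,0), (0,1), (1,0), (1,1)) is [[0, -5, 0, -5], [10, -15, 10, -15], [12, -21, 12, -21]].
There the 2×2 minor on rows k ∈ {0, 1}, columns (i,j) ∈ {(0,0), (0,1)} is det [[0, -5], [10, -15]] = 50 ≠ 0, so this unfolding has rank ≥ 2; CP rank is at least every unfolding rank, so rank(T) ≥ 2. (Unfolding ranks only ever bound the CP rank from below — rank(T) can be strictly larger than all of them — so the matching upper bound has to come from an explicit 2-term decomposition.)
Upper bound — finding two terms. Every mode-1 slice of T is a multiple of one matrix: T[i,:,:] = a[i]·M with a = [1, 1] and M = [[0, 10, 12], [-5, -15, -21]] (rows indexed by j, columns by k). So it suffices to write M as a sum of two rank-1 matrices.
Splitting M by its rows (j = 0, 1), M = [1, 0][0, 10, 12]ᵀ + [0, 1][-5, -15, -21]ᵀ.
Hence T = [1, 1] ⊗ [1, 0] ⊗ [0, 10, 12] + [1, 1] ⊗ [0, 1] ⊗ [-5, -15, -21], so rank(T) ≤ 2.
These bounds meet, so rank(T) = 2.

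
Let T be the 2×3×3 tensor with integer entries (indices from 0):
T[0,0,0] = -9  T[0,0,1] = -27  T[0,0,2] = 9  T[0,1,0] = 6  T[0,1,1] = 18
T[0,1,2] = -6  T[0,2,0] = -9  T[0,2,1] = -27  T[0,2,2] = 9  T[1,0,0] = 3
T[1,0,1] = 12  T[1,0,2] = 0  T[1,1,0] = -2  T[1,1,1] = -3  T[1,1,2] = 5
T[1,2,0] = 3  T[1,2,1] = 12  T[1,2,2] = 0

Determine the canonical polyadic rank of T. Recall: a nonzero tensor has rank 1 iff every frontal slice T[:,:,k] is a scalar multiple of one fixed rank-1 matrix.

2

Lower bound: the mode-1 unfolding of T (rows indexed by i, columns by (j,k) = (0,0), (0,1), (0,2), (1,0), (1,1), (1,2), (2,0), (2,1), (2,2)) is [[-9, -27, 9, 6, 18, -6, -9, -27, 9], [3, 12, 0, -2, -3, 5, 3, 12, 0]].
There the 2×2 minor on rows i ∈ {0, 1}, columns (j,k) ∈ {(0,0), (0,1)} is det [[-9, -27], [3, 12]] = -27 ≠ 0, so this unfolding has rank ≥ 2; CP rank is at least every unfolding rank, so rank(T) ≥ 2. (Flattening ranks never certify an upper bound on CP rank; for that we must actually write T with 2 rank-1 terms.)
Upper bound — finding two terms. Write S_k = T[:,:,k] for the frontal slices: S₀ = [[-9, 6, -9], [3, -2, 3]], S₁ = [[-27, 18, -27], [12, -3, 12]], S₂ = [[9, -6, 9], [0, 5, 0]].
If T = a₁ (x) b₁ (x) c₁ + a₂ (x) b₂ (x) c₂ then each S_k = c₁[k]·a₁b₁ᵀ + c₂[k]·a₂b₂ᵀ. S₀ and S₁ are linearly independent, so a₁b₁ᵀ and a₂b₂ᵀ must span the same plane of matrices: they are the rank-1 matrices of the form x·S₀ + y·S₁.
The 2×2 minor of x·S₀ + y·S₁ on rows {0,1}, columns {0,1} is −45·xy − 135·y² = (-45)·(x + 3·y)(y), vanishing at (x:y) = (3:-1) and (1:0).
M₁ = 3·S₀ − S₁ = [[0, 0, 0], [-3, -3, -3]] = (-3)·[0, 1][1, 1, 1]ᵀ and M₂ = S₀ = [[-9, 6, -9], [3, -2, 3]] = −[3, -1][3, -2, 3]ᵀ, so take a₁ = [0, 1], b₁ = [1, 1, 1], a₂ = [3, -1], b₂ = [3, -2, 3].
Each slice is an integer combination of E₁ = a₁b₁ᵀ and E₂ = a₂b₂ᵀ: S₀ = −E₂, S₁ = 3·E₁ − 3·E₂, S₂ = 3·E₁ + E₂; reading off coefficients, c₁ = [0, 3, 3] and c₂ = [-1, -3, 1].
Hence T = [0, 1] (x) [1, 1, 1] (x) [0, 3, 3] + [3, -1] (x) [3, -2, 3] (x) [-1, -3, 1], so rank(T) ≤ 2.
These bounds meet, so rank(T) = 2.
Check entry T[1,2,2] = 0: (1)·(1)·(3) + (-1)·(3)·(1) = 0.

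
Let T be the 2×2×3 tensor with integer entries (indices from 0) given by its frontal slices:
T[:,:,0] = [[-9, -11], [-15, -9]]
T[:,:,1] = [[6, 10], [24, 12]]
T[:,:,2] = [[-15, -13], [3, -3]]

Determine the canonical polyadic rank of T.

Lower bound: in the mode-3 unfolding of T (rows indexed by k, columns by (i,j)) the 2×2 minor on rows k ∈ {0, 1}, columns (i,j) ∈ {(0,0), (0,1)} is det [[-9, -11], [6, 10]] = -24 ≠ 0, so that unfolding has rank ≥ 2 and hence rank(T) ≥ 2 (CP rank is at least every unfolding rank, though it can be larger).
Upper bound: with S_k = T[:,:,k], the two rank-1 terms a₁b₁ᵀ, a₂b₂ᵀ are the rank-1 members of the pencil x·S₀ + y·S₁.
det(x·S₀ + y·S₁) is −84·x² + 252·xy − 168·y² = (-84)·(x − 2·y)(x − y), vanishing at (x:y) = (2:1) and (1:1).
M₁ = 2·S₀ + S₁ = [[-12, -12], [-6, -6]] = (-6)·(2, 1)(1, 1)ᵀ and M₂ = S₀ + S₁ = [[-3, -1], [9, 3]] = −(1, -3)(3, 1)ᵀ, so take a₁ = (2, 1), b₁ = (1, 1), a₂ = (1, -3), b₂ = (3, 1).
Each slice is an integer combination of E₁ = a₁b₁ᵀ and E₂ = a₂b₂ᵀ: S₀ = −6·E₁ + E₂, S₁ = 6·E₁ − 2·E₂, S₂ = −6·E₁ − E₂; reading off coefficients, c₁ = (-6, 6, -6) and c₂ = (1, -2, -1).
Hence T = (2, 1) ⊗ (1, 1) ⊗ (-6, 6, -6) + (1, -3) ⊗ (3, 1) ⊗ (1, -2, -1), so rank(T) ≤ 2.
These bounds meet, so rank(T) = 2.

2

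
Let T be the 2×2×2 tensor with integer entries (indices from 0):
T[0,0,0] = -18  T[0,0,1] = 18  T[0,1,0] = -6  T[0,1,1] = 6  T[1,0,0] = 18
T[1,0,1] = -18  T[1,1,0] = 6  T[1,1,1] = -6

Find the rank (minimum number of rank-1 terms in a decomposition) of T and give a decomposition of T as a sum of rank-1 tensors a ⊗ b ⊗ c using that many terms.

rank(T) = 1

Lower bound: T ≠ 0 (e.g. T[0,0,0] = -18), so rank(T) ≥ 1.
Upper bound: the mode-1 fibre T[:,0,0] = [-18, 18] gives a = [1, -1] (primitive direction); the mode-2 fibre T[0,:,0] = [-18, -6] gives b = [3, 1]; then c[k] = T[0,0,k] / (a[0]·b[0]) = [-18, 18] / 3 = [-6, 6].
Expanding [1, -1] ⊗ [3, 1] ⊗ [-6, 6] reproduces all 8 entries of T, so T = [1, -1] ⊗ [3, 1] ⊗ [-6, 6] and rank(T) ≤ 1.
These bounds meet, so rank(T) = 1.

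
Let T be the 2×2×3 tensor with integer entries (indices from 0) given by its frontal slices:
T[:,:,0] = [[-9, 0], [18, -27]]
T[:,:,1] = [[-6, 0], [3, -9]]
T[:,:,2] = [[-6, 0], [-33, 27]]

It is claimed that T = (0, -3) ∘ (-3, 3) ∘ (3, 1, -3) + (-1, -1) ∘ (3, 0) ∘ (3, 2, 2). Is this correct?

Yes

Reconstruct entrywise from the claimed factors. For example, T[0,0,0] = -9 and Σₗ aₗ[0]bₗ[0]cₗ[0] = (0)·(-3)·(3) + (-1)·(3)·(3) = -9; checking all 12 entries, every one matches. The claim holds.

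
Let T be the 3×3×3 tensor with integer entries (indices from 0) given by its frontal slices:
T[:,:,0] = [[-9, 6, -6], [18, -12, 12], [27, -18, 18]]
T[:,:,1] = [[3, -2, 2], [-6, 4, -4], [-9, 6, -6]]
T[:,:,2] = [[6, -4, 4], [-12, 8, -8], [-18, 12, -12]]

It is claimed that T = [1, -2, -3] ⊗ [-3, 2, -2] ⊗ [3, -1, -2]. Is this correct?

Yes

Reconstruct entrywise from the claimed factors. For example, T[0,0,2] = 6 and Σₗ aₗ[0]bₗ[0]cₗ[2] = (1)·(-3)·(-2) = 6; checking all 27 entries, every one matches. The claim holds.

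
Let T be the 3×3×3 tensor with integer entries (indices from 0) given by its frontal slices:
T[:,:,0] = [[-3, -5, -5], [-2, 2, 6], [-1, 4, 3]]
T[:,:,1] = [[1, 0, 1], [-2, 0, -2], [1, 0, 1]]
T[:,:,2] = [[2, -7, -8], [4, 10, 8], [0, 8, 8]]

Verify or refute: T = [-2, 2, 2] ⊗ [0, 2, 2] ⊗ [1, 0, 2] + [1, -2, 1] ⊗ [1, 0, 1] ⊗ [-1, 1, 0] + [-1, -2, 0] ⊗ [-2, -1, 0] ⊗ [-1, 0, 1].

Reconstruct entrywise from the claimed factors. For example, T[1,0,0] = -2 and Σₗ aₗ[1]bₗ[0]cₗ[0] = (2)·(0)·(1) + (-2)·(1)·(-1) + (-2)·(-2)·(-1) = -2; checking all 27 entries, every one matches. The claim holds.

Yes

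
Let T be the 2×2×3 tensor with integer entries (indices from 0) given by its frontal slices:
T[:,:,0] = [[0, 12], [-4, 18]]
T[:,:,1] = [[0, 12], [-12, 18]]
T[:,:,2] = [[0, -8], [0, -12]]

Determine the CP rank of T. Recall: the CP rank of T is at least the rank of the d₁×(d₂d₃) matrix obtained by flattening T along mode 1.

2

Lower bound: the mode-2 unfolding of T (rows indexed by j, columns by (i,k) = (0,0), (0,1), (0,2), (1,0), (1,1), (1,2)) is [[0, 0, 0, -4, -12, 0], [12, 12, -8, 18, 18, -12]].
There the 2×2 minor on rows j ∈ {0, 1}, columns (i,k) ∈ {(0,0), (1,0)} is det [[0, -4], [12, 18]] = 48 ≠ 0, so this unfolding has rank ≥ 2; CP rank is at least every unfolding rank, so rank(T) ≥ 2. (This is only a lower bound: in general the CP rank may exceed every unfolding rank, so we still need to exhibit 2 rank-1 terms summing to T.)
Upper bound — finding two terms. Write S_k = T[:,:,k] for the frontal slices: S₀ = [[0, 12], [-4, 18]], S₁ = [[0, 12], [-12, 18]], S₂ = [[0, -8], [0, -12]].
If T = a₁ ⊗ b₁ ⊗ c₁ + a₂ ⊗ b₂ ⊗ c₂ then each S_k = c₁[k]·a₁b₁ᵀ + c₂[k]·a₂b₂ᵀ. S₀ and S₁ are linearly independent, so a₁b₁ᵀ and a₂b₂ᵀ must span the same plane of matrices: they are the rank-1 matrices of the form x·S₀ + y·S₁.
det(x·S₀ + y·S₁) is 48·x² + 192·xy + 144·y² = 48·(x + 3·y)(x + y), vanishing at (x:y) = (3:-1) and (1:-1).
M₁ = 3·S₀ − S₁ = [[0, 24], [0, 36]] = 12·[2, 3][0, 1]ᵀ and M₂ = S₀ − S₁ = [[0, 0], [8, 0]] = 8·[0, 1][1, 0]ᵀ, so take a₁ = [2, 3], b₁ = [0, 1], a₂ = [0, 1], b₂ = [1, 0].
Each slice is an integer combination of E₁ = a₁b₁ᵀ and E₂ = a₂b₂ᵀ: S₀ = 6·E₁ − 4·E₂, S₁ = 6·E₁ − 12·E₂, S₂ = −4·E₁; reading off coefficients, c₁ = [6, 6, -4] and c₂ = [-4, -12, 0].
Hence T = [2, 3] ⊗ [0, 1] ⊗ [6, 6, -4] + [0, 1] ⊗ [1, 0] ⊗ [-4, -12, 0], so rank(T) ≤ 2.
These bounds meet, so rank(T) = 2.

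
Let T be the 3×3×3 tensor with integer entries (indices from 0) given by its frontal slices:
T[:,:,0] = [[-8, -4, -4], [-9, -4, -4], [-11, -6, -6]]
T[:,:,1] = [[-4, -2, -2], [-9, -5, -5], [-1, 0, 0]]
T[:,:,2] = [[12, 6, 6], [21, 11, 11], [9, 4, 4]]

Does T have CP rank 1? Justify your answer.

The mode-3 unfolding of T (rows indexed by k, columns by (i,j) = (0,0), (0,1), (0,2), (1,0), (1,1), (1,2), (2,0), (2,1), (2,2)) is [[-8, -4, -4, -9, -4, -4, -11, -6, -6], [-4, -2, -2, -9, -5, -5, -1, 0, 0], [12, 6, 6, 21, 11, 11, 9, 4, 4]].
There the 2×2 minor on rows k ∈ {0, 1}, columns (i,j) ∈ {(0,0), (1,0)} is det [[-8, -9], [-4, -9]] = 36 ≠ 0, so this unfolding has rank ≥ 2; CP rank is at least every unfolding rank, so rank(T) ≥ 2.
In particular rank(T) ≥ 2 > 1, so T is not rank-1.

No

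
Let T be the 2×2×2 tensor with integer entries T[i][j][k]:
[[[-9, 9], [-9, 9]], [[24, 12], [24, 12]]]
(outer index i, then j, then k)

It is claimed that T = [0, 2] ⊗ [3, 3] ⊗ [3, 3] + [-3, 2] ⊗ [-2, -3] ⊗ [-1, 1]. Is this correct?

No

Reconstruct entry (0,0,0) from the claimed factors: Σₗ aₗ[0]bₗ[0]cₗ[0] = (0)·(3)·(3) + (-3)·(-2)·(-1) = -6, but T[0,0,0] = -9. The claim is false.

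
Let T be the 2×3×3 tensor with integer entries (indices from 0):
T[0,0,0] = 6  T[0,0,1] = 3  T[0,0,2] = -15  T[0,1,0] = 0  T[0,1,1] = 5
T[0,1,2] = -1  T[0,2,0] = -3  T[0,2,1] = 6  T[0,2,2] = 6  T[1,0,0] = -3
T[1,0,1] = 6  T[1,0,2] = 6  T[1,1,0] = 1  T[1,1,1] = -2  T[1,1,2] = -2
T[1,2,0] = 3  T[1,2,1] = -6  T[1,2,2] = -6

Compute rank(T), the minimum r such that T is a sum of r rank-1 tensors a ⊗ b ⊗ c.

Lower bound: the mode-1 unfolding of T (rows indexed by i, columns by (j,k) = (0,0), (0,1), (0,2), (1,0), (1,1), (1,2), (2,0), (2,1), (2,2)) is [[6, 3, -15, 0, 5, -1, -3, 6, 6], [-3, 6, 6, 1, -2, -2, 3, -6, -6]].
There the 2×2 minor on rows i ∈ {0, 1}, columns (j,k) ∈ {(0,0), (0,1)} is det [[6, 3], [-3, 6]] = 45 ≠ 0, so this unfolding has rank ≥ 2; CP rank is at least every unfolding rank, so rank(T) ≥ 2. (Flattening ranks never certify an upper bound on CP rank; for that we must actually write T with 2 rank-1 terms.)
Upper bound — finding two terms. Write S_k = T[:,:,k] for the frontal slices: S₀ = [[6, 0, -3], [-3, 1, 3]], S₁ = [[3, 5, 6], [6, -2, -6]], S₂ = [[-15, -1, 6], [6, -2, -6]].
If T = a₁ ⊗ b₁ ⊗ c₁ + a₂ ⊗ b₂ ⊗ c₂ then each S_k = c₁[k]·a₁b₁ᵀ + c₂[k]·a₂b₂ᵀ. S₀ and S₁ are linearly independent, so a₁b₁ᵀ and a₂b₂ᵀ must span the same plane of matrices: they are the rank-1 matrices of the form x·S₀ + y·S₁.
The 2×2 minor of x·S₀ + y·S₁ on rows {0,1}, columns {0,1} is 6·x² + 6·xy − 36·y² = 6·(x + 3·y)(x − 2·y), vanishing at (x:y) = (3:-1) and (2:1).
M₁ = 3·S₀ − S₁ = [[15, -5, -15], [-15, 5, 15]] = 5·[1, -1][3, -1, -3]ᵀ and M₂ = 2·S₀ + S₁ = [[15, 5, 0], [0, 0, 0]] = 5·[1, 0][3, 1, 0]ᵀ, so take a₁ = [1, -1], b₁ = [3, -1, -3], a₂ = [1, 0], b₂ = [3, 1, 0].
Each slice is an integer combination of E₁ = a₁b₁ᵀ and E₂ = a₂b₂ᵀ: S₀ = E₁ + E₂, S₁ = −2·E₁ + 3·E₂, S₂ = −2·E₁ − 3·E₂; reading off coefficients, c₁ = [1, -2, -2] and c₂ = [1, 3, -3].
Hence T = [1, -1] ⊗ [3, -1, -3] ⊗ [1, -2, -2] + [1, 0] ⊗ [3, 1, 0] ⊗ [1, 3, -3], so rank(T) ≤ 2.
These bounds meet, so rank(T) = 2.

2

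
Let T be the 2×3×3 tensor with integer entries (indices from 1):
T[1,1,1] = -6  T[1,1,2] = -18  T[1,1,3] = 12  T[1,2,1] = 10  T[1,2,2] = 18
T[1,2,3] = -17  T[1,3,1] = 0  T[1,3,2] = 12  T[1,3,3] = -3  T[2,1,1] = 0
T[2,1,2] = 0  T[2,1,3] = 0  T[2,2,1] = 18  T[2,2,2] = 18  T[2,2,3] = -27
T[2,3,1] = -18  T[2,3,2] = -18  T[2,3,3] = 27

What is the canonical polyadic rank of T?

2

Lower bound: in the mode-2 unfolding of T (rows indexed by j, columns by (i,k)) the 2×2 minor on rows j ∈ {1, 2}, columns (i,k) ∈ {(1,1), (1,2)} is det [[-6, -18], [10, 18]] = 72 ≠ 0, so that unfolding has rank ≥ 2 and hence rank(T) ≥ 2 (CP rank is at least every unfolding rank, though it can be larger).
Upper bound: with S_k = T[:,:,k], the two rank-1 terms a₁b₁ᵀ, a₂b₂ᵀ are the rank-1 members of the pencil x·S₁ + y·S₂.
The 2×2 minor of x·S₁ + y·S₂ on rows {1,2}, columns {1,2} is −108·x² − 432·xy − 324·y² = (-108)·(x + 3·y)(x + y), vanishing at (x:y) = (3:-1) and (1:-1).
M₁ = 3·S₁ − S₂ = [[0, 12, -12], [0, 36, -36]] = 12·[1, 3][0, 1, -1]ᵀ and M₂ = S₁ − S₂ = [[12, -8, -12], [0, 0, 0]] = 4·[1, 0][3, -2, -3]ᵀ, so take a₁ = [1, 3], b₁ = [0, 1, -1], a₂ = [1, 0], b₂ = [3, -2, -3].
Each slice is an integer combination of E₁ = a₁b₁ᵀ and E₂ = a₂b₂ᵀ: S₁ = 6·E₁ − 2·E₂, S₂ = 6·E₁ − 6·E₂, S₃ = −9·E₁ + 4·E₂; reading off coefficients, c₁ = [6, 6, -9] and c₂ = [-2, -6, 4].
Hence T = [1, 3] ⊗ [0, 1, -1] ⊗ [6, 6, -9] + [1, 0] ⊗ [3, -2, -3] ⊗ [-2, -6, 4], so rank(T) ≤ 2.
These bounds meet, so rank(T) = 2.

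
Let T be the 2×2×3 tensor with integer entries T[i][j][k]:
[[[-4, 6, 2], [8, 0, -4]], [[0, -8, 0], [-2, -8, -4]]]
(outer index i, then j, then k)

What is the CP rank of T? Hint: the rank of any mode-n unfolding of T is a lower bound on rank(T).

3

Lower bound: the mode-3 unfolding of T (rows indexed by k, columns by (i,j) = (0,0), (0,1), (1,0), (1,1)) is [[-4, 8, 0, -2], [6, 0, -8, -8], [2, -4, 0, -4]].
There the 3×3 minor on rows k ∈ {0, 1, 2}, columns (i,j) ∈ {(0,0), (0,1), (1,1)} is det [[-4, 8, -2], [6, 0, -8], [2, -4, -4]] = 240 ≠ 0, so this unfolding has rank ≥ 3; CP rank is at least every unfolding rank, so rank(T) ≥ 3. (Unfolding ranks only ever bound the CP rank from below — rank(T) can be strictly larger than all of them — so the matching upper bound has to come from an explicit 3-term decomposition.)
Upper bound: T is a sum of 3 rank-1 terms, T = [0, 1] ⊗ [0, 1] ⊗ [-2, 0, -4] + [1, -2] ⊗ [1, 1] ⊗ [0, 4, 0] + [1, 0] ⊗ [1, -2] ⊗ [-4, 2, 2] (written with every a and b primitive with positive leading entry and the scale carried by c; CP decompositions are not unique, and this one is verified by expanding entrywise), so rank(T) ≤ 3.
These bounds meet, so rank(T) = 3.
Check entry T[0,0,0] = -4: (0)·(0)·(-2) + (1)·(1)·(0) + (1)·(1)·(-4) = -4.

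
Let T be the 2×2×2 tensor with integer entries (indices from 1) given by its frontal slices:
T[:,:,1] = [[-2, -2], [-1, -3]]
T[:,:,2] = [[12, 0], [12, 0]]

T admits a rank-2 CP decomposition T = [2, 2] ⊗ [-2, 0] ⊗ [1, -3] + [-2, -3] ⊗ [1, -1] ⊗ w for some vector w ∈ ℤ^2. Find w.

w = [-1, 0]

Subtract the known terms from T to get the rank-1 residual R = [-2, -3] ⊗ [1, -1] ⊗ w, so R[i,j,k] = a[i]·b[j]·w[k]. Pick indices with nonzero a[1]·b[1] = (-2)·(1) = -2. Only the fibre through (1,1,·) is needed: R[1,1,:] = T[1,1,:] − Σₗ aₗ[1]bₗ[1]cₗ = [-2, 12] − (2)·(-2)·[1, -3] = [2, 0]. Then w[k] = R[1,1,k] / -2 for each k, giving w = [2, 0] / -2 = [-1, 0].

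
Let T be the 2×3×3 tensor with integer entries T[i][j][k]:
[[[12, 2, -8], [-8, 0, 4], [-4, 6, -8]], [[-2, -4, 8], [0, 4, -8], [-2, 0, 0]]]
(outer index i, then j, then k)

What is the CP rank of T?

Lower bound: the mode-2 unfolding of T (rows indexed by j, columns by (i,k) = (0,0), (0,1), (0,2), (1,0), (1,1), (1,2)) is [[12, 2, -8, -2, -4, 8], [-8, 0, 4, 0, 4, -8], [-4, 6, -8, -2, 0, 0]].
There the 3×3 minor on rows j ∈ {0, 1, 2}, columns (i,k) ∈ {(0,0), (0,1), (0,2)} is det [[12, 2, -8], [-8, 0, 4], [-4, 6, -8]] = -64 ≠ 0, so this unfolding has rank ≥ 3; CP rank is at least every unfolding rank, so rank(T) ≥ 3. (Unfolding ranks only ever bound the CP rank from below — rank(T) can be strictly larger than all of them — so the matching upper bound has to come from an explicit 3-term decomposition.)
Upper bound: T is a sum of 3 rank-1 terms, T = (1, -1) ⊗ (1, -2, -1) ⊗ (0, 2, -4) + (1, 0) ⊗ (1, -1, -1) ⊗ (8, -4, 4) + (2, -1) ⊗ (1, 0, 1) ⊗ (2, 2, -4) (written with every a and b primitive with positive leading entry and the scale carried by c; CP decompositions are not unique, and this one is verified by expanding entrywise), so rank(T) ≤ 3.
These bounds meet, so rank(T) = 3.

3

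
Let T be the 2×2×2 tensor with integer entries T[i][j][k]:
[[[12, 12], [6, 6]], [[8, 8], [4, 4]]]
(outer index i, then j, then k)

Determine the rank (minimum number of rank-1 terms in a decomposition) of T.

Lower bound: T ≠ 0 (e.g. T[0,0,0] = 12), so rank(T) ≥ 1.
Upper bound: if T = a ⊗ b ⊗ c then every fibre of T is a multiple of the corresponding factor, so read the factors off the fibres through the nonzero entry T[0,0,0] = 12.
The mode-1 fibre T[:,0,0] = [12, 8] gives a = (3, 2) (primitive direction); the mode-2 fibre T[0,:,0] = [12, 6] gives b = (2, 1); then c[k] = T[0,0,k] / (a[0]·b[0]) = [12, 12] / 6 = (2, 2).
Expanding (3, 2) ⊗ (2, 1) ⊗ (2, 2) reproduces all 8 entries of T, so T = (3, 2) ⊗ (2, 1) ⊗ (2, 2) and rank(T) ≤ 1.
These bounds meet, so rank(T) = 1.

1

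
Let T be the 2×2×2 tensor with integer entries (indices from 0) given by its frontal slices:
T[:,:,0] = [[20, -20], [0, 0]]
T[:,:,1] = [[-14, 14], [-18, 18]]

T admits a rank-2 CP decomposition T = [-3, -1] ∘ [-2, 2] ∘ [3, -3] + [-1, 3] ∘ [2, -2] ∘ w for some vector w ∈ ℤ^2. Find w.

w = [-1, -2]

Subtract the known terms from T to get the rank-1 residual R = [-1, 3] ∘ [2, -2] ∘ w, so R[i,j,k] = a[i]·b[j]·w[k]. Pick indices with nonzero a[0]·b[0] = (-1)·(2) = -2. Only the fibre through (0,0,·) is needed: R[0,0,:] = T[0,0,:] − Σₗ aₗ[0]bₗ[0]cₗ = [20, -14] − (-3)·(-2)·[3, -3] = [2, 4]. Then w[k] = R[0,0,k] / -2 for each k, giving w = [2, 4] / -2 = [-1, -2].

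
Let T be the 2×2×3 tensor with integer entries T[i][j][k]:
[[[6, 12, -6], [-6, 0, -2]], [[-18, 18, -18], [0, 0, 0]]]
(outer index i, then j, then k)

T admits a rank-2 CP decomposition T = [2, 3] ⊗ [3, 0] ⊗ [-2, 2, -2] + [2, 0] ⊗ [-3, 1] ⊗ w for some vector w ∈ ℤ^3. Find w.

w = [-3, 0, -1]

Subtract the known terms from T to get the rank-1 residual R = [2, 0] ⊗ [-3, 1] ⊗ w, so R[i,j,k] = a[i]·b[j]·w[k]. Pick indices with nonzero a[0]·b[0] = (2)·(-3) = -6. Only the fibre through (0,0,·) is needed: R[0,0,:] = T[0,0,:] − Σₗ aₗ[0]bₗ[0]cₗ = [6, 12, -6] − (2)·(3)·[-2, 2, -2] = [18, 0, 6]. Then w[k] = R[0,0,k] / -6 for each k, giving w = [18, 0, 6] / -6 = [-3, 0, -1].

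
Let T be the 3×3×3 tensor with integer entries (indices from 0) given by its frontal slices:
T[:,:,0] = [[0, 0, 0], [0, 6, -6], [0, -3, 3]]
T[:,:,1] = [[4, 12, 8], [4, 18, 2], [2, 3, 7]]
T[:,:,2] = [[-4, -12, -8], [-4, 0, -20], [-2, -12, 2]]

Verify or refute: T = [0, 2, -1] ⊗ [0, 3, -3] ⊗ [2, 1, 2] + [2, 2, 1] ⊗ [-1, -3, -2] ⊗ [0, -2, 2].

No

Reconstruct entry (1,1,0) from the claimed factors: Σₗ aₗ[1]bₗ[1]cₗ[0] = (2)·(3)·(2) + (2)·(-3)·(0) = 12, but T[1,1,0] = 6. The claim is false.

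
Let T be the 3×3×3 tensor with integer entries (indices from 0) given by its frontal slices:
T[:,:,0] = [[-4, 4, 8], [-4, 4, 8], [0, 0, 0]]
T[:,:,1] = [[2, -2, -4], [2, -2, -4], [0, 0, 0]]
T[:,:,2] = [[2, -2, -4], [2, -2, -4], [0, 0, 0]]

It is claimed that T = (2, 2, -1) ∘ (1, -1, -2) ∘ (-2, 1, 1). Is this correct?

Reconstruct entry (2,0,0) from the claimed factors: Σₗ aₗ[2]bₗ[0]cₗ[0] = (-1)·(1)·(-2) = 2, but T[2,0,0] = 0. The claim is false.

No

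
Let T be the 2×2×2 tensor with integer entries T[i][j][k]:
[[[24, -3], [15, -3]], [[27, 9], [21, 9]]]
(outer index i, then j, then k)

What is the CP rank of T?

Lower bound: the mode-3 unfolding of T (rows indexed by k, columns by (i,j) = (0,0), (0,1), (1,0), (1,1)) is [[24, 15, 27, 21], [-3, -3, 9, 9]].
There the 2×2 minor on rows k ∈ {0, 1}, columns (i,j) ∈ {(0,0), (0,1)} is det [[24, 15], [-3, -3]] = -27 ≠ 0, so this unfolding has rank ≥ 2; CP rank is at least every unfolding rank, so rank(T) ≥ 2. (Unfolding ranks only ever bound the CP rank from below — rank(T) can be strictly larger than all of them — so the matching upper bound has to come from an explicit 2-term decomposition.)
Upper bound — finding two terms. Write S_k = T[:,:,k] for the frontal slices: S₀ = [[24, 15], [27, 21]], S₁ = [[-3, -3], [9, 9]].
If T = a₁ ∘ b₁ ∘ c₁ + a₂ ∘ b₂ ∘ c₂ then each S_k = c₁[k]·a₁b₁ᵀ + c₂[k]·a₂b₂ᵀ. S₀ and S₁ are linearly independent, so a₁b₁ᵀ and a₂b₂ᵀ must span the same plane of matrices: they are the rank-1 matrices of the form x·S₀ + y·S₁.
det(x·S₀ + y·S₁) is 99·x² + 99·xy = 99·(x + y)(x), vanishing at (x:y) = (1:-1) and (0:1).
M₁ = S₀ − S₁ = [[27, 18], [18, 12]] = 3·[3, 2][3, 2]ᵀ and M₂ = S₁ = [[-3, -3], [9, 9]] = (-3)·[1, -3][1, 1]ᵀ, so take a₁ = [3, 2], b₁ = [3, 2], a₂ = [1, -3], b₂ = [1, 1].
Each slice is an integer combination of E₁ = a₁b₁ᵀ and E₂ = a₂b₂ᵀ: S₀ = 3·E₁ − 3·E₂, S₁ = −3·E₂; reading off coefficients, c₁ = [3, 0] and c₂ = [-3, -3].
Hence T = [3, 2] ∘ [3, 2] ∘ [3, 0] + [1, -3] ∘ [1, 1] ∘ [-3, -3], so rank(T) ≤ 2.
These bounds meet, so rank(T) = 2.
Check entry T[1,0,0] = 27: (2)·(3)·(3) + (-3)·(1)·(-3) = 27.

2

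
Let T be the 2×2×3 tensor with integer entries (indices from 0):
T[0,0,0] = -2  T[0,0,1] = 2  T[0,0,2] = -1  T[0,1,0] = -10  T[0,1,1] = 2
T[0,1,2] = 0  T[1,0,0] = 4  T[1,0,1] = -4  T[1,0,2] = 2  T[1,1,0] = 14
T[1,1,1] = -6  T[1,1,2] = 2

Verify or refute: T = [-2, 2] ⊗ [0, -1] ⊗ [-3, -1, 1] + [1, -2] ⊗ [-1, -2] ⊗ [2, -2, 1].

Reconstruct entrywise from the claimed factors. For example, T[0,0,2] = -1 and Σₗ aₗ[0]bₗ[0]cₗ[2] = (-2)·(0)·(1) + (1)·(-1)·(1) = -1; checking all 12 entries, every one matches. The claim holds.

Yes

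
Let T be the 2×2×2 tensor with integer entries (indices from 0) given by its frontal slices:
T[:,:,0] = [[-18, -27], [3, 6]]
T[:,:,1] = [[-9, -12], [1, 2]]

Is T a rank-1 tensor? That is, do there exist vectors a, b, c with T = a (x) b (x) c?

No

The mode-1 unfolding of T (rows indexed by i, columns by (j,k) = (0,0), (0,1), (1,0), (1,1)) is [[-18, -9, -27, -12], [3, 1, 6, 2]].
There the 2×2 minor on rows i ∈ {0, 1}, columns (j,k) ∈ {(0,0), (0,1)} is det [[-18, -9], [3, 1]] = 9 ≠ 0, so this unfolding has rank ≥ 2; CP rank is at least every unfolding rank, so rank(T) ≥ 2.
In particular rank(T) ≥ 2 > 1, so T is not rank-1.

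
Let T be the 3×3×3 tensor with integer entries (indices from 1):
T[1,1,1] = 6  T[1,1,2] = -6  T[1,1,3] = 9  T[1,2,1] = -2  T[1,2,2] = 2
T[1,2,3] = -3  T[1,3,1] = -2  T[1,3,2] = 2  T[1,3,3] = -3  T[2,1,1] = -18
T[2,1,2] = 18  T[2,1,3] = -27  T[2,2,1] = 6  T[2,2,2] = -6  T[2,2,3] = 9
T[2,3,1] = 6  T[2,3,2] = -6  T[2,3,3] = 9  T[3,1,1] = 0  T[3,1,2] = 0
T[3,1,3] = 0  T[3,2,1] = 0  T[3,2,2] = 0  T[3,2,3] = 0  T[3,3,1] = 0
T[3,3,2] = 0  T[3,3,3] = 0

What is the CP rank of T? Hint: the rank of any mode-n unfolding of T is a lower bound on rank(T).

1

Lower bound: T ≠ 0 (e.g. T[1,1,1] = 6), so rank(T) ≥ 1.
Upper bound: if T = a ⊗ b ⊗ c then every fibre of T is a multiple of the corresponding factor, so read the factors off the fibres through the nonzero entry T[1,1,1] = 6.
The mode-1 fibre T[:,1,1] = [6, -18, 0] gives a = [1, -3, 0] (primitive direction); the mode-2 fibre T[1,:,1] = [6, -2, -2] gives b = [3, -1, -1]; then c[k] = T[1,1,k] / (a[1]·b[1]) = [6, -6, 9] / 3 = [2, -2, 3].
Expanding [1, -3, 0] ⊗ [3, -1, -1] ⊗ [2, -2, 3] reproduces all 27 entries of T, so T = [1, -3, 0] ⊗ [3, -1, -1] ⊗ [2, -2, 3] and rank(T) ≤ 1.
These bounds meet, so rank(T) = 1.
Check entry T[3,1,3] = 0: (0)·(3)·(3) = 0.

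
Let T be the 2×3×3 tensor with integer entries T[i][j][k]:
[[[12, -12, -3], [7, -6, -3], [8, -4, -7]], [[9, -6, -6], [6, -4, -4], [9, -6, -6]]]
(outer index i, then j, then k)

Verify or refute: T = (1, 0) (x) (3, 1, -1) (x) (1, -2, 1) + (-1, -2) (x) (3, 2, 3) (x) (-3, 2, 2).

No

Reconstruct entry (1,0,0) from the claimed factors: Σₗ aₗ[1]bₗ[0]cₗ[0] = (0)·(3)·(1) + (-2)·(3)·(-3) = 18, but T[1,0,0] = 9. The claim is false.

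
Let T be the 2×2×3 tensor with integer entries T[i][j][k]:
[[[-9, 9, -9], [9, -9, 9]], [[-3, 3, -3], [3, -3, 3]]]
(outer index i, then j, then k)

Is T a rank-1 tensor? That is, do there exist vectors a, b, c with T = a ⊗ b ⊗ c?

Yes

If T = a ⊗ b ⊗ c then every fibre of T is a multiple of the corresponding factor, so read the factors off the fibres through the nonzero entry T[0,0,0] = -9.
The mode-1 fibre T[:,0,0] = [-9, -3] gives a = [3, 1] (primitive direction); the mode-2 fibre T[0,:,0] = [-9, 9] gives b = [1, -1]; then c[k] = T[0,0,k] / (a[0]·b[0]) = [-9, 9, -9] / 3 = [-3, 3, -3].
Expanding [3, 1] ⊗ [1, -1] ⊗ [-3, 3, -3] reproduces all 12 entries of T, so T = [3, 1] ⊗ [1, -1] ⊗ [-3, 3, -3] and rank(T) ≤ 1.
Equivalently every frontal slice T[:,:,k] is c[k] times the rank-1 matrix [3, 1] ⊗ [1, -1]. So T has rank 1 (it is nonzero).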